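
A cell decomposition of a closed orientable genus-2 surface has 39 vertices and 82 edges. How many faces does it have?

For a closed orientable surface of genus 2, χ = 2 − 2·2 = -2.
F = -2 − V + E = -2 − 39 + 82 = 41.

41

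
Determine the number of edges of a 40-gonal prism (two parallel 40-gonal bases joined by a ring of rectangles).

120

A prism on an n-gon has two n-gon bases and n rectangular sides: V = 2·40 = 80, E = 3·40 = 120, F = 40 + 2 = 42.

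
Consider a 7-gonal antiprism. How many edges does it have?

An antiprism on an n-gon has two n-gon caps and 2n triangles: V = 2·7 = 14, E = 4·7 = 28, F = 2·7 + 2 = 16.

28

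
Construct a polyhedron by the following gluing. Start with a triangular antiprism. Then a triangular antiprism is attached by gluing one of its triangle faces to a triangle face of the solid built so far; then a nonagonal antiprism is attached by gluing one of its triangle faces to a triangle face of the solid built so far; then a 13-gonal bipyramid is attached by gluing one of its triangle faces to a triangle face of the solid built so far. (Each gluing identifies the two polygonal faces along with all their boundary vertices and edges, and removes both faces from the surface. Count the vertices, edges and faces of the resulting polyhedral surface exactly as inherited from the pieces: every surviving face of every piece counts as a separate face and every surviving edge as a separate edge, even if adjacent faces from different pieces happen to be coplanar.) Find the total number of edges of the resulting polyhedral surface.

90

A triangular antiprism: V=6, E=12, F=8.
Attach a triangular antiprism (V=6, E=12, F=8) along a 3-gon: merge 3 vertices and 3 edges, delete both glued faces → V=9, E=21, F=14.
Attach a nonagonal antiprism (V=18, E=36, F=20) along a 3-gon: merge 3 vertices and 3 edges, delete both glued faces → V=24, E=54, F=32.
Attach a 13-gonal bipyramid (V=15, E=39, F=26) along a 3-gon: merge 3 vertices and 3 edges, delete both glued faces → V=36, E=90, F=56.
Check: V − E + F = 36 − 90 + 56 = 2.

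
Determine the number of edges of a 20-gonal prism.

60

A prism on an n-gon has two n-gon bases and n rectangular sides: V = 2·20 = 40, E = 3·20 = 60, F = 20 + 2 = 22.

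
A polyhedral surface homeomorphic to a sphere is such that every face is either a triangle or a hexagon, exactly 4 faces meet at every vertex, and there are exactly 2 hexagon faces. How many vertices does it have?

Let x be the number of triangles; then F = 2 + x.
Edge–face incidences: 2E = 6·2 + 3·x = 12 + 3x.
Every vertex has degree 4, so 4V = 2E.
Euler: V − E + F = 2 ⇒ (2E)/4 − E + (2 + x) = 2.
Multiply by 8: 2·(2E) − 4·(2E) + 8·(2 + x) = 16, i.e. 16 + 8x − 2·(12 + 3x) = 16.
Collecting terms: 2x − 8 = 16, so 2x = 24, so x = 12.
Then 2E = 12 + 3·12 = 48, so E = 24, V = 2E/4 = 12, F = 2 + 12 = 14.

12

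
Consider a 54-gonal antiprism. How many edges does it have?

216

An antiprism on an n-gon has two n-gon caps and 2n triangles: V = 2·54 = 108, E = 4·54 = 216, F = 2·54 + 2 = 110.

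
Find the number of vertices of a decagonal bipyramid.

12

A bipyramid over an n-gon has 2n triangular faces and n + 2 vertices: V = 10 + 2 = 12, E = 3·10 = 30, F = 2·10 = 20.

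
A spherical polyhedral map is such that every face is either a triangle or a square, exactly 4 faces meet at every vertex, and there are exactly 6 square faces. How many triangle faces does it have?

Let x be the number of triangles; then F = 6 + x.
Edge–face incidences: 2E = 4·6 + 3·x = 24 + 3x.
Every vertex has degree 4, so 4V = 2E.
Euler: V − E + F = 2 ⇒ (2E)/4 − E + (6 + x) = 2.
Multiply by 8: 2·(2E) − 4·(2E) + 8·(6 + x) = 16, i.e. 48 + 8x − 2·(24 + 3x) = 16.
Collecting terms: 2x = 16, so x = 8.
Then 2E = 24 + 3·8 = 48, so E = 24, V = 2E/4 = 12, F = 6 + 8 = 14.

8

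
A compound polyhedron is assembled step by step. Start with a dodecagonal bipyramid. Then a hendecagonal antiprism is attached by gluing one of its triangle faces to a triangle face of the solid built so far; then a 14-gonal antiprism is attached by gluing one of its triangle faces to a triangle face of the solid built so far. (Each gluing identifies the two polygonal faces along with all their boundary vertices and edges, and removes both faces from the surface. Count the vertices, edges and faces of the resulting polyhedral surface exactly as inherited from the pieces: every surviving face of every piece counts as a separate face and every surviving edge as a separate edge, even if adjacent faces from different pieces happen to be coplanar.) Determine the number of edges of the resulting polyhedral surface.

A dodecagonal bipyramid: V=14, E=36, F=24.
Attach a hendecagonal antiprism (V=22, E=44, F=24) along a 3-gon: merge 3 vertices and 3 edges, delete both glued faces → V=33, E=77, F=46.
Attach a 14-gonal antiprism (V=28, E=56, F=30) along a 3-gon: merge 3 vertices and 3 edges, delete both glued faces → V=58, E=130, F=74.
Check: V − E + F = 58 − 130 + 74 = 2.

130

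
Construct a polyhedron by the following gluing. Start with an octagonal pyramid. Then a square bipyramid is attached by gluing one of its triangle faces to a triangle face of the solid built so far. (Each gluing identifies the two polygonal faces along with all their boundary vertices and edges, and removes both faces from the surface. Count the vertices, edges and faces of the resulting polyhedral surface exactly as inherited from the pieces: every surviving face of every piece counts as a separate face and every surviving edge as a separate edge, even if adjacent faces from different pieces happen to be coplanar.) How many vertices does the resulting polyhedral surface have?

An octagonal pyramid: V=9, E=16, F=9.
Attach a square bipyramid (V=6, E=12, F=8) along a 3-gon: merge 3 vertices and 3 edges, delete both glued faces → V=12, E=25, F=15.
Check: V − E + F = 12 − 25 + 15 = 2.

12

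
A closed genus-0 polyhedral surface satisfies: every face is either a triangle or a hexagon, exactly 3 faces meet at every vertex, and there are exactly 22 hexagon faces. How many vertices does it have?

Let x be the number of triangles; then F = 22 + x.
Edge–face incidences: 2E = 6·22 + 3·x = 132 + 3x.
Every vertex has degree 3, so 3V = 2E.
Euler: V − E + F = 2 ⇒ (2E)/3 − E + (22 + x) = 2.
Multiply by 6: 2·(2E) − 3·(2E) + 6·(22 + x) = 12, i.e. 132 + 6x − (132 + 3x) = 12.
Collecting terms: 3x = 12, so x = 4.
Then 2E = 132 + 3·4 = 144, so E = 72, V = 2E/3 = 48, F = 22 + 4 = 26.

48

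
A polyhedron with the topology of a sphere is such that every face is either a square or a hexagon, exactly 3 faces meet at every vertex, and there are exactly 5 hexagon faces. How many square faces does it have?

Let x be the number of squares; then F = 5 + x.
Edge–face incidences: 2E = 6·5 + 4·x = 30 + 4x.
Every vertex has degree 3, so 3V = 2E.
Euler: V − E + F = 2 ⇒ (2E)/3 − E + (5 + x) = 2.
Multiply by 6: 2·(2E) − 3·(2E) + 6·(5 + x) = 12, i.e. 30 + 6x − (30 + 4x) = 12.
Collecting terms: 2x = 12, so x = 6.
Then 2E = 30 + 4·6 = 54, so E = 27, V = 2E/3 = 18, F = 5 + 6 = 11.

6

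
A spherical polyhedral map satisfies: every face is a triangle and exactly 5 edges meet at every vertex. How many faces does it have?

Each face has 3 edges and each edge borders two faces, so 2E = 3F.
Each vertex has degree 5, so 5V = 2E and hence V = 3F/5.
Euler: V − E + F = 2 ⇒ (3F/5) − (3F/2) + F = 2.
Multiply by 10: (6 − 15 + 10)F = 20, i.e. 1F = 20.
So F = 20, E = 3·20/2 = 30, V = 3·20/5 = 12.

20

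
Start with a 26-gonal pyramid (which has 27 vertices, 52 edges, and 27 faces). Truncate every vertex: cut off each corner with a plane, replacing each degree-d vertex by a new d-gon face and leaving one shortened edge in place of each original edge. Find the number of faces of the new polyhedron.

Truncation replaces each original edge-end by a new vertex, so V′ = 2E = 104.
Each original edge survives, and each old vertex of degree d contributes d new edges; summing degrees gives Σd = 2E, so E′ = E + 2E = 3E = 156.
Each original face survives and each original vertex becomes one new face: F′ = F + V = 54.

54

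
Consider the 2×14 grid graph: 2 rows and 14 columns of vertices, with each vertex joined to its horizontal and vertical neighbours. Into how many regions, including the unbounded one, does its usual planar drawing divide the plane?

14

The grid has V = 2·14 = 28 vertices and E = 2·13 + 14·1 = 40 edges.
F = 2 − V + E = 2 − 28 + 40 = 14.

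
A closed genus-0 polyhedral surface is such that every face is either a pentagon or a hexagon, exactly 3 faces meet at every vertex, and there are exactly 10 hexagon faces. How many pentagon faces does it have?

Let x be the number of pentagons; then F = 10 + x.
Edge–face incidences: 2E = 6·10 + 5·x = 60 + 5x.
Every vertex has degree 3, so 3V = 2E.
Euler: V − E + F = 2 ⇒ (2E)/3 − E + (10 + x) = 2.
Multiply by 6: 2·(2E) − 3·(2E) + 6·(10 + x) = 12, i.e. 60 + 6x − (60 + 5x) = 12.
Collecting terms: x = 12.
Then 2E = 60 + 5·12 = 120, so E = 60, V = 2E/3 = 40, F = 10 + 12 = 22.

12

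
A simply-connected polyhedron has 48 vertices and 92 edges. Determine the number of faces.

46

Here V − E + F = 2.
F = 2 − V + E = 2 − 48 + 92 = 46.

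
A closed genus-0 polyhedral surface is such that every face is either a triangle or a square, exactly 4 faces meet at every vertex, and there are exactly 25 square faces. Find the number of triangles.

8

Let x be the number of triangles; then F = 25 + x.
Edge–face incidences: 2E = 4·25 + 3·x = 100 + 3x.
Every vertex has degree 4, so 4V = 2E.
Euler: V − E + F = 2 ⇒ (2E)/4 − E + (25 + x) = 2.
Multiply by 8: 2·(2E) − 4·(2E) + 8·(25 + x) = 16, i.e. 200 + 8x − 2·(100 + 3x) = 16.
Collecting terms: 2x = 16, so x = 8.
Then 2E = 100 + 3·8 = 124, so E = 62, V = 2E/4 = 31, F = 25 + 8 = 33.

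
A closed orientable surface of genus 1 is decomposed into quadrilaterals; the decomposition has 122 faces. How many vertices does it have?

122

χ = 2 − 2·1 = 0, and every face is a square so 4F = 2E.
E = 4·122/2 = 244. Then V = 0 + E − F = 0 + 244 − 122 = 122.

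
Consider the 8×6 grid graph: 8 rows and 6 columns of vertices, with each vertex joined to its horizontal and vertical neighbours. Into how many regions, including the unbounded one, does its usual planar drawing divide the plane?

The grid has V = 8·6 = 48 vertices and E = 8·5 + 6·7 = 82 edges.
F = 2 − V + E = 2 − 48 + 82 = 36.

36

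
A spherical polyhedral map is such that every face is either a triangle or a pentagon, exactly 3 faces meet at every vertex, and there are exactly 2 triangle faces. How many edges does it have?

Let x be the number of pentagons; then F = 2 + x.
Edge–face incidences: 2E = 3·2 + 5·x = 6 + 5x.
Every vertex has degree 3, so 3V = 2E.
Euler: V − E + F = 2 ⇒ (2E)/3 − E + (2 + x) = 2.
Multiply by 6: 2·(2E) − 3·(2E) + 6·(2 + x) = 12, i.e. 12 + 6x − (6 + 5x) = 12.
Collecting terms: x + 6 = 12, so x = 6.
Then 2E = 6 + 5·6 = 36, so E = 18, V = 2E/3 = 12, F = 2 + 6 = 8.

18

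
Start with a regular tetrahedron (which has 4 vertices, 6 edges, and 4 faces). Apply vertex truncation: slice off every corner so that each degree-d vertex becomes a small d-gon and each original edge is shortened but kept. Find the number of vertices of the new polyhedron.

12

Truncation replaces each original edge-end by a new vertex, so V′ = 2E = 12.
Each original edge survives, and each old vertex of degree d contributes d new edges; summing degrees gives Σd = 2E, so E′ = E + 2E = 3E = 18.
Each original face survives and each original vertex becomes one new face: F′ = F + V = 8.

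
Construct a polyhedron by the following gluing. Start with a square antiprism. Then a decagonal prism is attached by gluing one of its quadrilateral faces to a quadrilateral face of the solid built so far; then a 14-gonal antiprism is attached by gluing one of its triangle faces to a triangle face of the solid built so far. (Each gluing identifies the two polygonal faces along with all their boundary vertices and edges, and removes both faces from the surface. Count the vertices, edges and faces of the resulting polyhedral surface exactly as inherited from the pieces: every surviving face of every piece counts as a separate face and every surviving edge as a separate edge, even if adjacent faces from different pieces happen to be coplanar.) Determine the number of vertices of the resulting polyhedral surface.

49

A square antiprism: V=8, E=16, F=10.
Attach a decagonal prism (V=20, E=30, F=12) along a 4-gon: merge 4 vertices and 4 edges, delete both glued faces → V=24, E=42, F=20.
Attach a 14-gonal antiprism (V=28, E=56, F=30) along a 3-gon: merge 3 vertices and 3 edges, delete both glued faces → V=49, E=95, F=48.
Check: V − E + F = 49 − 95 + 48 = 2.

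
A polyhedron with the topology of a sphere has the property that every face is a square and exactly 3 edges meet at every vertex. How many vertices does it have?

8

Each face has 4 edges and each edge borders two faces, so 2E = 4F.
Each vertex has degree 3, so 3V = 2E and hence V = 4F/3.
Euler: V − E + F = 2 ⇒ (4F/3) − (4F/2) + F = 2.
Multiply by 6: (8 − 12 + 6)F = 12, i.e. 2F = 12.
So F = 6, E = 4·6/2 = 12, V = 4·6/3 = 8.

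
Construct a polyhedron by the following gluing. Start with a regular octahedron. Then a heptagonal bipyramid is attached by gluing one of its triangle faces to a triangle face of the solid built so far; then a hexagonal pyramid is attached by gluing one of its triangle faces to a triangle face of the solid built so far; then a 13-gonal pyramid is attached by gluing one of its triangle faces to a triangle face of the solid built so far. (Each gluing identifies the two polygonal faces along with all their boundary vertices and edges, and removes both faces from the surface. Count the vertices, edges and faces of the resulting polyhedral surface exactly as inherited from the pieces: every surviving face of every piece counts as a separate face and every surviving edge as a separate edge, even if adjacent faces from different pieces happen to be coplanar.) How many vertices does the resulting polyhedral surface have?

A regular octahedron: V=6, E=12, F=8.
Attach a heptagonal bipyramid (V=9, E=21, F=14) along a 3-gon: merge 3 vertices and 3 edges, delete both glued faces → V=12, E=30, F=20.
Attach a hexagonal pyramid (V=7, E=12, F=7) along a 3-gon: merge 3 vertices and 3 edges, delete both glued faces → V=16, E=39, F=25.
Attach a 13-gonal pyramid (V=14, E=26, F=14) along a 3-gon: merge 3 vertices and 3 edges, delete both glued faces → V=27, E=62, F=37.
Check: V − E + F = 27 − 62 + 37 = 2.

27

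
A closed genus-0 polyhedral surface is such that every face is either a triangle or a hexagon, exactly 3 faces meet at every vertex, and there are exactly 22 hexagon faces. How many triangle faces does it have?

Let x be the number of triangles; then F = 22 + x.
Edge–face incidences: 2E = 6·22 + 3·x = 132 + 3x.
Every vertex has degree 3, so 3V = 2E.
Euler: V − E + F = 2 ⇒ (2E)/3 − E + (22 + x) = 2.
Multiply by 6: 2·(2E) − 3·(2E) + 6·(22 + x) = 12, i.e. 132 + 6x − (132 + 3x) = 12.
Collecting terms: 3x = 12, so x = 4.
Then 2E = 132 + 3·4 = 144, so E = 72, V = 2E/3 = 48, F = 22 + 4 = 26.

4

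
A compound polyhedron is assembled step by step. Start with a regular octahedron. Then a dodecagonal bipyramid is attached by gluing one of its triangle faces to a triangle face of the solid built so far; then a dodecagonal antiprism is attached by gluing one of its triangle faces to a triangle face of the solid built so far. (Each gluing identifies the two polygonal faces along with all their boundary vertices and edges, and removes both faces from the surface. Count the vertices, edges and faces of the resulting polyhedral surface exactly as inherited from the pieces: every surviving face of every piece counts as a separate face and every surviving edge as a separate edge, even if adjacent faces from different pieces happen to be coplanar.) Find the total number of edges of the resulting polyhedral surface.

90

A regular octahedron: V=6, E=12, F=8.
Attach a dodecagonal bipyramid (V=14, E=36, F=24) along a 3-gon: merge 3 vertices and 3 edges, delete both glued faces → V=17, E=45, F=30.
Attach a dodecagonal antiprism (V=24, E=48, F=26) along a 3-gon: merge 3 vertices and 3 edges, delete both glued faces → V=38, E=90, F=54.
Check: V − E + F = 38 − 90 + 54 = 2.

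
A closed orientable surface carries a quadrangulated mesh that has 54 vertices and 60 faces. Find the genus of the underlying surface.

4

Every face is a square, so 2E = 4·60 = 240, giving E = 120.
χ = V − E + F = 54 − 120 + 60 = -6.
For a closed orientable surface χ = 2 − 2g, so g = (2 − (-6))/2 = 4.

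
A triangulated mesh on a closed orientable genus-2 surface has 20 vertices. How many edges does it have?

66

χ = 2 − 2·2 = -2, and every face is a triangle so 3F = 2E.
V − E + F = -2 with E = 3F/2 gives 20 − (3/2 − 1)·F = -2, so F = 44 and E = 66.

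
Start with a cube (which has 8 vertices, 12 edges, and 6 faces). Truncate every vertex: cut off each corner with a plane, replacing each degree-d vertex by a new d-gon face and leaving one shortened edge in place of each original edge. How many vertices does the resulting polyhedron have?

Truncation replaces each original edge-end by a new vertex, so V′ = 2E = 24.
Each original edge survives, and each old vertex of degree d contributes d new edges; summing degrees gives Σd = 2E, so E′ = E + 2E = 3E = 36.
Each original face survives and each original vertex becomes one new face: F′ = F + V = 14.

24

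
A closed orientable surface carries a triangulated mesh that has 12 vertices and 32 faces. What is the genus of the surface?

3

Every face is a triangle, so 2E = 3·32 = 96, giving E = 48.
χ = V − E + F = 12 − 48 + 32 = -4.
For a closed orientable surface χ = 2 − 2g, so g = (2 − (-4))/2 = 3.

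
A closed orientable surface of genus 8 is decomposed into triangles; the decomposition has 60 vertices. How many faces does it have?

148

χ = 2 − 2·8 = -14, and every face is a triangle so 3F = 2E.
V − E + F = -14 with E = 3F/2 gives 60 − (3/2 − 1)·F = -14, so F = 148 and E = 222.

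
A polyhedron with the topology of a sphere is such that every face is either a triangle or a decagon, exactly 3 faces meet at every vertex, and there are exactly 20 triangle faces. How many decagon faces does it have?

Let x be the number of decagons; then F = 20 + x.
Edge–face incidences: 2E = 3·20 + 10·x = 60 + 10x.
Every vertex has degree 3, so 3V = 2E.
Euler: V − E + F = 2 ⇒ (2E)/3 − E + (20 + x) = 2.
Multiply by 6: 2·(2E) − 3·(2E) + 6·(20 + x) = 12, i.e. 120 + 6x − (60 + 10x) = 12.
Collecting terms: −4x + 60 = 12, so −4x = −48, so x = 12.
Then 2E = 60 + 10·12 = 180, so E = 90, V = 2E/3 = 60, F = 20 + 12 = 32.

12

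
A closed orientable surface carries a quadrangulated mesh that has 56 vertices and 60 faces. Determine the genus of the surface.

Every face is a square, so 2E = 4·60 = 240, giving E = 120.
χ = V − E + F = 56 − 120 + 60 = -4.
For a closed orientable surface χ = 2 − 2g, so g = (2 − (-4))/2 = 3.

3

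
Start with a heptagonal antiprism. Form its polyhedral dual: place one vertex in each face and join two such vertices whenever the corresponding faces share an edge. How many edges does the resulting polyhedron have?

The base solid has V = 14, E = 28, F = 16.
The dual swaps V and F and preserves E: V′ = F = 16, E′ = E = 28, F′ = V = 14.

28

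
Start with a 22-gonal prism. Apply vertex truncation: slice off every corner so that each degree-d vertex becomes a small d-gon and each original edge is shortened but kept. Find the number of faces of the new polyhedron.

68

The base solid has V = 44, E = 66, F = 24.
Truncation replaces each original edge-end by a new vertex, so V′ = 2E = 132.
Each original edge survives, and each old vertex of degree d contributes d new edges; summing degrees gives Σd = 2E, so E′ = E + 2E = 3E = 198.
Each original face survives and each original vertex becomes one new face: F′ = F + V = 68.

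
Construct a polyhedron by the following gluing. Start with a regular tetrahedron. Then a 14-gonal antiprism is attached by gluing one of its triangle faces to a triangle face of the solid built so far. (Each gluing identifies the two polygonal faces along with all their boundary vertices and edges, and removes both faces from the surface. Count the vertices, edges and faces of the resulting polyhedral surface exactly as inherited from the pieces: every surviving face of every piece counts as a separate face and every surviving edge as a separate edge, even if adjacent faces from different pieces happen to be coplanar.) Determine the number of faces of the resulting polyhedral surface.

32

A regular tetrahedron: V=4, E=6, F=4.
Attach a 14-gonal antiprism (V=28, E=56, F=30) along a 3-gon: merge 3 vertices and 3 edges, delete both glued faces → V=29, E=59, F=32.
Check: V − E + F = 29 − 59 + 32 = 2.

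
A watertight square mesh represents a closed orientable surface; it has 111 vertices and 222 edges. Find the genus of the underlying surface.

1

Every face is a square and each edge borders two faces, so 4F = 2·222, giving F = 111.
χ = V − E + F = 111 − 222 + 111 = 0.
For a closed orientable surface χ = 2 − 2g, so g = (2 − (0))/2 = 1.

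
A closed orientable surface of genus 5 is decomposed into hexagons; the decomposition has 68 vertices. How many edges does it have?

114

χ = 2 − 2·5 = -8, and every face is a hexagon so 6F = 2E.
V − E + F = -8 with E = 6F/2 gives 68 − (6/2 − 1)·F = -8, so F = 38 and E = 114.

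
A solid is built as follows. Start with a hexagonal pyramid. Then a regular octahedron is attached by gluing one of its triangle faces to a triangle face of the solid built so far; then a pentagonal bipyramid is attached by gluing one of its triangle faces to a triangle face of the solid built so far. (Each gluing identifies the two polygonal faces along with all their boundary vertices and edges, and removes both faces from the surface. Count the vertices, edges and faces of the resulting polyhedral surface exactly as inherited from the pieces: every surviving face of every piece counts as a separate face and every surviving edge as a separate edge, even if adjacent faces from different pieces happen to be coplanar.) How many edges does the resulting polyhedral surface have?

33

A hexagonal pyramid: V=7, E=12, F=7.
Attach a regular octahedron (V=6, E=12, F=8) along a 3-gon: merge 3 vertices and 3 edges, delete both glued faces → V=10, E=21, F=13.
Attach a pentagonal bipyramid (V=7, E=15, F=10) along a 3-gon: merge 3 vertices and 3 edges, delete both glued faces → V=14, E=33, F=21.
Check: V − E + F = 14 − 33 + 21 = 2.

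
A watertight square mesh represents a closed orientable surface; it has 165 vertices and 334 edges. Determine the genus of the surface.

2

Every face is a square and each edge borders two faces, so 4F = 2·334, giving F = 167.
χ = V − E + F = 165 − 334 + 167 = -2.
For a closed orientable surface χ = 2 − 2g, so g = (2 − (-2))/2 = 2.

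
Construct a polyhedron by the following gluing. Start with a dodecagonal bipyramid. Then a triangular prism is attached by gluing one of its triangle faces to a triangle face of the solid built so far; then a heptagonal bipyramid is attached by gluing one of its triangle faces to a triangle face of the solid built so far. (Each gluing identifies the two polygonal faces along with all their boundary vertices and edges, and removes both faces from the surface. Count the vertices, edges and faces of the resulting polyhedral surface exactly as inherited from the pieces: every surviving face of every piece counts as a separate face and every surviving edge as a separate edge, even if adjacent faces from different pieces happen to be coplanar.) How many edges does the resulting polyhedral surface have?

A dodecagonal bipyramid: V=14, E=36, F=24.
Attach a triangular prism (V=6, E=9, F=5) along a 3-gon: merge 3 vertices and 3 edges, delete both glued faces → V=17, E=42, F=27.
Attach a heptagonal bipyramid (V=9, E=21, F=14) along a 3-gon: merge 3 vertices and 3 edges, delete both glued faces → V=23, E=60, F=39.
Check: V − E + F = 23 − 60 + 39 = 2.

60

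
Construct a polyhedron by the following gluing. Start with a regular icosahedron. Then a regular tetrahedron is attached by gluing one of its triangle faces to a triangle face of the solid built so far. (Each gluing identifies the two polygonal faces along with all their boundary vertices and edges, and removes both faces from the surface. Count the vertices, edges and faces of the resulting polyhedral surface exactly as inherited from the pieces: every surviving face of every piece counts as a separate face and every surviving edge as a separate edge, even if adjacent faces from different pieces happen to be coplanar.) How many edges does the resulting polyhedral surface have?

33

A regular icosahedron: V=12, E=30, F=20.
Attach a regular tetrahedron (V=4, E=6, F=4) along a 3-gon: merge 3 vertices and 3 edges, delete both glued faces → V=13, E=33, F=22.
Check: V − E + F = 13 − 33 + 22 = 2.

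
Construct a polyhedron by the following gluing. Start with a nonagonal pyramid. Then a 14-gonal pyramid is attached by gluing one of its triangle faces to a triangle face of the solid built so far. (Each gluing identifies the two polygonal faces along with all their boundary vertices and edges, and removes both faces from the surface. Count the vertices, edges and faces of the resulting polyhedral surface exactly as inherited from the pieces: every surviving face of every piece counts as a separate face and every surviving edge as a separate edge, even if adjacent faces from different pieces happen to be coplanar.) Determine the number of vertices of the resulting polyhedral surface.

22

A nonagonal pyramid: V=10, E=18, F=10.
Attach a 14-gonal pyramid (V=15, E=28, F=15) along a 3-gon: merge 3 vertices and 3 edges, delete both glued faces → V=22, E=43, F=23.
Check: V − E + F = 22 − 43 + 23 = 2.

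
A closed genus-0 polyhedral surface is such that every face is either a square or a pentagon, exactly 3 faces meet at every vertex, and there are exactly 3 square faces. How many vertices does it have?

Let x be the number of pentagons; then F = 3 + x.
Edge–face incidences: 2E = 4·3 + 5·x = 12 + 5x.
Every vertex has degree 3, so 3V = 2E.
Euler: V − E + F = 2 ⇒ (2E)/3 − E + (3 + x) = 2.
Multiply by 6: 2·(2E) − 3·(2E) + 6·(3 + x) = 12, i.e. 18 + 6x − (12 + 5x) = 12.
Collecting terms: x + 6 = 12, so x = 6.
Then 2E = 12 + 5·6 = 42, so E = 21, V = 2E/3 = 14, F = 3 + 6 = 9.

14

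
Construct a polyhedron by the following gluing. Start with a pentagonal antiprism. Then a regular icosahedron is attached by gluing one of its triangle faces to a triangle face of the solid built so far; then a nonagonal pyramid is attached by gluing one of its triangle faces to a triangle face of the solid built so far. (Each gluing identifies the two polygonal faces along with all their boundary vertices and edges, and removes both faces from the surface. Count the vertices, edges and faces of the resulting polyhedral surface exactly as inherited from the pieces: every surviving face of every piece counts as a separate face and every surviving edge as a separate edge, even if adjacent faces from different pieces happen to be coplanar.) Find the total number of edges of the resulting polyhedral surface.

62

A pentagonal antiprism: V=10, E=20, F=12.
Attach a regular icosahedron (V=12, E=30, F=20) along a 3-gon: merge 3 vertices and 3 edges, delete both glued faces → V=19, E=47, F=30.
Attach a nonagonal pyramid (V=10, E=18, F=10) along a 3-gon: merge 3 vertices and 3 edges, delete both glued faces → V=26, E=62, F=38.
Check: V − E + F = 26 − 62 + 38 = 2.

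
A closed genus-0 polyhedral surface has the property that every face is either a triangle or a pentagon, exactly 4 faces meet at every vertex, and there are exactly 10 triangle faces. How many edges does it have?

Let x be the number of pentagons; then F = 10 + x.
Edge–face incidences: 2E = 3·10 + 5·x = 30 + 5x.
Every vertex has degree 4, so 4V = 2E.
Euler: V − E + F = 2 ⇒ (2E)/4 − E + (10 + x) = 2.
Multiply by 8: 2·(2E) − 4·(2E) + 8·(10 + x) = 16, i.e. 80 + 8x − 2·(30 + 5x) = 16.
Collecting terms: −2x + 20 = 16, so −2x = −4, so x = 2.
Then 2E = 30 + 5·2 = 40, so E = 20, V = 2E/4 = 10, F = 10 + 2 = 12.

20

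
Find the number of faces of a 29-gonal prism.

31

A prism on an n-gon has two n-gon bases and n rectangular sides: V = 2·29 = 58, E = 3·29 = 87, F = 29 + 2 = 31.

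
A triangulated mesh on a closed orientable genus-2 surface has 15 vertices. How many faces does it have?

χ = 2 − 2·2 = -2, and every face is a triangle so 3F = 2E.
V − E + F = -2 with E = 3F/2 gives 15 − (3/2 − 1)·F = -2, so F = 34 and E = 51.

34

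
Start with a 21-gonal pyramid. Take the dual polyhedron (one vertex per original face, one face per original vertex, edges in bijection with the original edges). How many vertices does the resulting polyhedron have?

The base solid has V = 22, E = 42, F = 22.
The dual swaps V and F and preserves E: V′ = F = 22, E′ = E = 42, F′ = V = 22.

22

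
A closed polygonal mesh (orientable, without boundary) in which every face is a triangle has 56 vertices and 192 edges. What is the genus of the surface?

5

Every face is a triangle and each edge borders two faces, so 3F = 2·192, giving F = 128.
χ = V − E + F = 56 − 192 + 128 = -8.
For a closed orientable surface χ = 2 − 2g, so g = (2 − (-8))/2 = 5.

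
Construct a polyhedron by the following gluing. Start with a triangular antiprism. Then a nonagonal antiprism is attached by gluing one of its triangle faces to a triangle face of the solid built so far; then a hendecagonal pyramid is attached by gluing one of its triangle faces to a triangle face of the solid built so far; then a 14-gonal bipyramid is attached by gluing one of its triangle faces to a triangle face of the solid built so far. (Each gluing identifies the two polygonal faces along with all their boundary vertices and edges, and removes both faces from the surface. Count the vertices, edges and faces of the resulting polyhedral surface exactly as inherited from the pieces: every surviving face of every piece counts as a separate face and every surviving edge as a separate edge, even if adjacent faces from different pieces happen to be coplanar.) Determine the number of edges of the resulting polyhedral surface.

103

A triangular antiprism: V=6, E=12, F=8.
Attach a nonagonal antiprism (V=18, E=36, F=20) along a 3-gon: merge 3 vertices and 3 edges, delete both glued faces → V=21, E=45, F=26.
Attach a hendecagonal pyramid (V=12, E=22, F=12) along a 3-gon: merge 3 vertices and 3 edges, delete both glued faces → V=30, E=64, F=36.
Attach a 14-gonal bipyramid (V=16, E=42, F=28) along a 3-gon: merge 3 vertices and 3 edges, delete both glued faces → V=43, E=103, F=62.
Check: V − E + F = 43 − 103 + 62 = 2.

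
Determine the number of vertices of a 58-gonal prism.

116

A prism on an n-gon has two n-gon bases and n rectangular sides: V = 2·58 = 116, E = 3·58 = 174, F = 58 + 2 = 60.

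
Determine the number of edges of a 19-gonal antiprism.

An antiprism on an n-gon has two n-gon caps and 2n triangles: V = 2·19 = 38, E = 4·19 = 76, F = 2·19 + 2 = 40.

76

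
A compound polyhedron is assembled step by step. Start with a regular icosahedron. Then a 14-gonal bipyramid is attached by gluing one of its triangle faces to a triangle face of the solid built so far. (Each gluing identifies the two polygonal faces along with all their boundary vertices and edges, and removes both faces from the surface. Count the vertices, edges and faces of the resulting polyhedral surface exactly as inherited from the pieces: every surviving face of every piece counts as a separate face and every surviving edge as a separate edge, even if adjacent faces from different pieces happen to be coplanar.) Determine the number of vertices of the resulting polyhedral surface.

25

A regular icosahedron: V=12, E=30, F=20.
Attach a 14-gonal bipyramid (V=16, E=42, F=28) along a 3-gon: merge 3 vertices and 3 edges, delete both glued faces → V=25, E=69, F=46.
Check: V − E + F = 25 − 69 + 46 = 2.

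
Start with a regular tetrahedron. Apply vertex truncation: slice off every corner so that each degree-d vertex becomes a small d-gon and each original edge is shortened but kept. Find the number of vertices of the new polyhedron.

The base solid has V = 4, E = 6, F = 4.
Truncation replaces each original edge-end by a new vertex, so V′ = 2E = 12.
Each original edge survives, and each old vertex of degree d contributes d new edges; summing degrees gives Σd = 2E, so E′ = E + 2E = 3E = 18.
Each original face survives and each original vertex becomes one new face: F′ = F + V = 8.

12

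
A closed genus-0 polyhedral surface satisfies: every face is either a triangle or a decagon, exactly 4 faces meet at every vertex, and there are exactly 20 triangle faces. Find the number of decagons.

Let x be the number of decagons; then F = 20 + x.
Edge–face incidences: 2E = 3·20 + 10·x = 60 + 10x.
Every vertex has degree 4, so 4V = 2E.
Euler: V − E + F = 2 ⇒ (2E)/4 − E + (20 + x) = 2.
Multiply by 8: 2·(2E) − 4·(2E) + 8·(20 + x) = 16, i.e. 160 + 8x − 2·(60 + 10x) = 16.
Collecting terms: −12x + 40 = 16, so −12x = −24, so x = 2.
Then 2E = 60 + 10·2 = 80, so E = 40, V = 2E/4 = 20, F = 20 + 2 = 22.

2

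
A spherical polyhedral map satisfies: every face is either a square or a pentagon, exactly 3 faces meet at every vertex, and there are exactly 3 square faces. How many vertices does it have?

Let x be the number of pentagons; then F = 3 + x.
Edge–face incidences: 2E = 4·3 + 5·x = 12 + 5x.
Every vertex has degree 3, so 3V = 2E.
Euler: V − E + F = 2 ⇒ (2E)/3 − E + (3 + x) = 2.
Multiply by 6: 2·(2E) − 3·(2E) + 6·(3 + x) = 12, i.e. 18 + 6x − (12 + 5x) = 12.
Collecting terms: x + 6 = 12, so x = 6.
Then 2E = 12 + 5·6 = 42, so E = 21, V = 2E/3 = 14, F = 3 + 6 = 9.

14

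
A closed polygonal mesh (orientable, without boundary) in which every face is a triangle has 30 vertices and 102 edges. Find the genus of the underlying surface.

Every face is a triangle and each edge borders two faces, so 3F = 2·102, giving F = 68.
χ = V − E + F = 30 − 102 + 68 = -4.
For a closed orientable surface χ = 2 − 2g, so g = (2 − (-4))/2 = 3.

3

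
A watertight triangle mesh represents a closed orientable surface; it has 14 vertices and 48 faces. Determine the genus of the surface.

Every face is a triangle, so 2E = 3·48 = 144, giving E = 72.
χ = V − E + F = 14 − 72 + 48 = -10.
For a closed orientable surface χ = 2 − 2g, so g = (2 − (-10))/2 = 6.

6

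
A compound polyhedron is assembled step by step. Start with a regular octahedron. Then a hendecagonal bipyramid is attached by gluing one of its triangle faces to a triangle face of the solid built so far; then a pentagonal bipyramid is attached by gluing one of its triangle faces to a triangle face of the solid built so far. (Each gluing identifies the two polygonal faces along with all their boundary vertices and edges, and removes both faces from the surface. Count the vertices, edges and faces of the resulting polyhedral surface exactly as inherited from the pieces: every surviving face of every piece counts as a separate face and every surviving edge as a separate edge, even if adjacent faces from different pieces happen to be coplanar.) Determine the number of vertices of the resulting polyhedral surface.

20

A regular octahedron: V=6, E=12, F=8.
Attach a hendecagonal bipyramid (V=13, E=33, F=22) along a 3-gon: merge 3 vertices and 3 edges, delete both glued faces → V=16, E=42, F=28.
Attach a pentagonal bipyramid (V=7, E=15, F=10) along a 3-gon: merge 3 vertices and 3 edges, delete both glued faces → V=20, E=54, F=36.
Check: V − E + F = 20 − 54 + 36 = 2.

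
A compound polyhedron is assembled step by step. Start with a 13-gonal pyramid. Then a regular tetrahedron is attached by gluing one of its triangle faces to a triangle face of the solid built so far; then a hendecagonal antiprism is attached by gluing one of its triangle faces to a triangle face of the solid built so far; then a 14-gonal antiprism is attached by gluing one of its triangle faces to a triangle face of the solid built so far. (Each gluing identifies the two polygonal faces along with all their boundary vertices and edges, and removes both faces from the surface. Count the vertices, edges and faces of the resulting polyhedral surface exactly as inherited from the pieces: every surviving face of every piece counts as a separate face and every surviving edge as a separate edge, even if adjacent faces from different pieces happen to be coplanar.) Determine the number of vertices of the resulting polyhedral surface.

A 13-gonal pyramid: V=14, E=26, F=14.
Attach a regular tetrahedron (V=4, E=6, F=4) along a 3-gon: merge 3 vertices and 3 edges, delete both glued faces → V=15, E=29, F=16.
Attach a hendecagonal antiprism (V=22, E=44, F=24) along a 3-gon: merge 3 vertices and 3 edges, delete both glued faces → V=34, E=70, F=38.
Attach a 14-gonal antiprism (V=28, E=56, F=30) along a 3-gon: merge 3 vertices and 3 edges, delete both glued faces → V=59, E=123, F=66.
Check: V − E + F = 59 − 123 + 66 = 2.

59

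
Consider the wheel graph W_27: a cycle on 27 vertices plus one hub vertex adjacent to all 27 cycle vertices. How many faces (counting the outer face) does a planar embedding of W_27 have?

28

W_27 has V = 27 + 1 = 28 vertices and E = 2·27 = 54 edges.
By Euler's formula F = 2 − V + E = 2 − 28 + 54 = 28.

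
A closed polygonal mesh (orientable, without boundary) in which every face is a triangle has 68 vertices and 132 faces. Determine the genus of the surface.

0

Every face is a triangle, so 2E = 3·132 = 396, giving E = 198.
χ = V − E + F = 68 − 198 + 132 = 2.
For a closed orientable surface χ = 2 − 2g, so g = (2 − (2))/2 = 0.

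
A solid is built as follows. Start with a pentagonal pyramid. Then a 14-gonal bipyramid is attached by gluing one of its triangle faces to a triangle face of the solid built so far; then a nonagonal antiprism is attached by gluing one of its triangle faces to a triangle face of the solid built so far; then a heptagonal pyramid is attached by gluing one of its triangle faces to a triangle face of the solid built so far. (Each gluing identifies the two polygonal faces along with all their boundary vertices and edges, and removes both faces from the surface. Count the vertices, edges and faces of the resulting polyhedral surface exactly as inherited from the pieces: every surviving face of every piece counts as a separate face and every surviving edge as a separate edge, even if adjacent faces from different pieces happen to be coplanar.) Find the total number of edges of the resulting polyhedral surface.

93

A pentagonal pyramid: V=6, E=10, F=6.
Attach a 14-gonal bipyramid (V=16, E=42, F=28) along a 3-gon: merge 3 vertices and 3 edges, delete both glued faces → V=19, E=49, F=32.
Attach a nonagonal antiprism (V=18, E=36, F=20) along a 3-gon: merge 3 vertices and 3 edges, delete both glued faces → V=34, E=82, F=50.
Attach a heptagonal pyramid (V=8, E=14, F=8) along a 3-gon: merge 3 vertices and 3 edges, delete both glued faces → V=39, E=93, F=56.
Check: V − E + F = 39 − 93 + 56 = 2.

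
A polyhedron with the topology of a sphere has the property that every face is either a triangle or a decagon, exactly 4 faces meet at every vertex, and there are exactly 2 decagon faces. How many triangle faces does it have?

Let x be the number of triangles; then F = 2 + x.
Edge–face incidences: 2E = 10·2 + 3·x = 20 + 3x.
Every vertex has degree 4, so 4V = 2E.
Euler: V − E + F = 2 ⇒ (2E)/4 − E + (2 + x) = 2.
Multiply by 8: 2·(2E) − 4·(2E) + 8·(2 + x) = 16, i.e. 16 + 8x − 2·(20 + 3x) = 16.
Collecting terms: 2x − 24 = 16, so 2x = 40, so x = 20.
Then 2E = 20 + 3·20 = 80, so E = 40, V = 2E/4 = 20, F = 2 + 20 = 22.

20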